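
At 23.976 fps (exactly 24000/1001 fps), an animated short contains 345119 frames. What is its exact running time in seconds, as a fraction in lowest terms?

345464119/24000 seconds

Running time = 345119 ÷ (24000/1001) = 345119 × 1001/24000 = 345464119/24000 s.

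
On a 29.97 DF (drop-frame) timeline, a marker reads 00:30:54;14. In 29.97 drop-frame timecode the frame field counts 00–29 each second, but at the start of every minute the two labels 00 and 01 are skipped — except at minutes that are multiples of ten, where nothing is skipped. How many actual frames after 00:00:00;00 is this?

55580

As if non-drop at 30 labels/s: (0 × 3600 + 30 × 60 + 54) × 30 + 14 = 55634.
Minute boundaries passed: 30; those not divisible by 10: 30 − 3 = 27; dropped labels = 2 × 27 = 54.
Actual frame index = 55634 − 54 = 55580.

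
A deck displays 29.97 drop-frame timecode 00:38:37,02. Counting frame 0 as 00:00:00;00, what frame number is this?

As if non-drop at 30 labels/s: (0 × 3600 + 38 × 60 + 37) × 30 + 2 = 69512.
Minute boundaries passed: 38; those not divisible by 10: 38 − 3 = 35; dropped labels = 2 × 35 = 70.
Actual frame index = 69512 − 70 = 69442.

69442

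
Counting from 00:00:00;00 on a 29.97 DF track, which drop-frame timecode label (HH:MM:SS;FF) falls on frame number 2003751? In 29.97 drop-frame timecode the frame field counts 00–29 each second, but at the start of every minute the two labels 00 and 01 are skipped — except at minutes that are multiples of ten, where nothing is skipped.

Each 10-minute DF block holds 10 × 60 × 30 − 9 × 2 = 17982 frames. 2003751 ÷ 17982 → 111 full blocks, remainder 7749.
Within the partial block the first minute is 1800 frames and each further minute 1798, so 4 further minute boundaries passed. Total skipped labels = 18 × 111 + 2 × 4 = 2006.
Non-drop label index = 2003751 + 2006 = 2005757; at 30 labels/s that is 18:34:18:17, i.e. DF 18:34:18;17.

18:34:18;17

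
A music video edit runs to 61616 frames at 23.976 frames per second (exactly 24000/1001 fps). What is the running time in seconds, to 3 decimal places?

Running time = 61616 × 1001/24000 = 3854851/1500 s ≈ 2569.901 s.

2569.901 seconds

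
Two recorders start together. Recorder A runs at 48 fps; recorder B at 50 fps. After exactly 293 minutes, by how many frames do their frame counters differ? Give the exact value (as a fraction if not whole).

35160 frames

293 min = 17580 s.
A emits 48 × 17580 = 843840 frames; B emits 50 × 17580 = 879000.
Difference = 35160 frames; B is ahead of A.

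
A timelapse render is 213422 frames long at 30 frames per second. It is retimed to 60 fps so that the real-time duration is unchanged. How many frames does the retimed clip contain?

426844 frames

Target frames = source frames × (target rate / source rate) = 213422 × (60)/(30) = 213422 × 2 = 426844.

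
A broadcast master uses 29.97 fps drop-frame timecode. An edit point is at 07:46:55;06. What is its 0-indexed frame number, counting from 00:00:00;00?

839616

Complete 10-minute blocks: 46, each 17982 frames → 827172.
Remaining 6 whole minutes in the current block: 1800 + 5 × 1798 = 10790 frames.
Within the current minute: 55 × 30 + 6 − 2 = 1654 (labels ;00/;01 skipped at this minute). Total = 827172 + 10790 + 1654 = 839616.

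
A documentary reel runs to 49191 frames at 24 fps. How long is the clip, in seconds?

Running time = 49191 / (24) = 2049.625 s.

2049.625 seconds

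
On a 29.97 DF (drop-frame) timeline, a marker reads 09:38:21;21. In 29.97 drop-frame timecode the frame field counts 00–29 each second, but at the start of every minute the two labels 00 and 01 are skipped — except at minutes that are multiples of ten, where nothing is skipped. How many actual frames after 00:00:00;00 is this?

As if non-drop at 30 labels/s: (9 × 3600 + 38 × 60 + 21) × 30 + 21 = 1041051.
Minute boundaries passed: 578; those not divisible by 10: 578 − 57 = 521; dropped labels = 2 × 521 = 1042.
Actual frame index = 1041051 − 1042 = 1040009.

1040009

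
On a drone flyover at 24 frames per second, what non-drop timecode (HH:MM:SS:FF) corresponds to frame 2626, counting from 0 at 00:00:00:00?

2626 ÷ 24 = 109 full seconds, remainder 10 frames.
109 s = 0 h 1 min 49 s.
Timecode: 00:01:49:10.

00:01:49:10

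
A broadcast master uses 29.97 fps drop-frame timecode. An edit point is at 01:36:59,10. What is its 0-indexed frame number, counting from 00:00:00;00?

174406

As if non-drop at 30 labels/s: (1 × 3600 + 36 × 60 + 59) × 30 + 10 = 174580.
Minute boundaries passed: 96; those not divisible by 10: 96 − 9 = 87; dropped labels = 2 × 87 = 174.
Actual frame index = 174580 − 174 = 174406.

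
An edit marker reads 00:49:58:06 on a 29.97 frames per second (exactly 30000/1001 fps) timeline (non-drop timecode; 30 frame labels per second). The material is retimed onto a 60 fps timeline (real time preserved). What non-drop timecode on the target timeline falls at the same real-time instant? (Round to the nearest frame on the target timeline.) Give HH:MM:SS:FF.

Source frame index: (0×3600 + 49×60 + 58) × 30 + 6 = 89946.
Real time: 89946 / (30000/1001) = 15005991/5000 s.
Target frame: (15005991/5000) × (60) = 45017973/250 ≈ 180071.892 → 180072.
At 60 labels/s: frame 180072 → 00:50:01:12.

00:50:01:12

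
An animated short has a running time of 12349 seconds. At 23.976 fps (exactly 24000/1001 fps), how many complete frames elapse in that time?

296079 frames

Frames = 12349 × 24000/1001 = 296376000/1001 ≈ 296079.9201.
Complete frames: 296079.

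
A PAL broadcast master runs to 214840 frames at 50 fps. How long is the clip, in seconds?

Running time = 214840 / (50) = 4296.8 s.

4296.8 seconds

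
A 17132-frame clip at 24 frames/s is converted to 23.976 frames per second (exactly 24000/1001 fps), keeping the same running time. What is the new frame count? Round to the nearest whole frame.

17115 frames

Frames at target rate = 17132 × (24000/1001) / (24) = 17132000/1001 ≈ 17114.885.
Nearest whole frame: 17115.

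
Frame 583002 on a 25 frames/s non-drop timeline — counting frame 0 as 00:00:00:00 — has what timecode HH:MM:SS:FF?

583002 ÷ 25 = 23320 full seconds, remainder 2 frames.
23320 s = 6 h 28 min 40 s.
Timecode: 06:28:40:02.

06:28:40:02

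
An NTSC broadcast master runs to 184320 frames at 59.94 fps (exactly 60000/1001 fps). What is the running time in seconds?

Running time = 184320 / (60000/1001) = 3075.072 s.

3075.072 seconds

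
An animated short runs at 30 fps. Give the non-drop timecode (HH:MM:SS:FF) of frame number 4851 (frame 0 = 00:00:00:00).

4851 ÷ 30 = 161 full seconds, remainder 21 frames.
161 s = 0 h 2 min 41 s.
Timecode: 00:02:41:21.

00:02:41:21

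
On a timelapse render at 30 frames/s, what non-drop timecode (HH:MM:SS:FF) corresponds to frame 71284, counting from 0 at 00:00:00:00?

71284 ÷ 30 = 2376 full seconds, remainder 4 frames.
2376 s = 0 h 39 min 36 s.
Timecode: 00:39:36:04.

00:39:36:04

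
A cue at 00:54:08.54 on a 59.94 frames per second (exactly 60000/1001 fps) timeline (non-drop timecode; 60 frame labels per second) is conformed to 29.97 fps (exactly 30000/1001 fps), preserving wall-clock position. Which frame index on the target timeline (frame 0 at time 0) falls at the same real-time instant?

Source frame index: (0×3600 + 54×60 + 8) × 60 + 54 = 194934.
Real time: 194934 / (60000/1001) = 32521489/10000 s.
Target frame: (32521489/10000) × (30000/1001) = 97467.

frame 97467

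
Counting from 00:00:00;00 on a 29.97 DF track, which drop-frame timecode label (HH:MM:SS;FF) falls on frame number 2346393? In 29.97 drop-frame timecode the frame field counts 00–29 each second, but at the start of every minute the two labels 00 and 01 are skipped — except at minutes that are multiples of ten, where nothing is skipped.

Ten DF minutes hold 17982 frames, so frame 2346393 lies in block 130 (frames 2337660–2355641) with 8733 frames into that block.
The block's first minute is 1800 frames and the rest 1798 each; 8733 frames reaches minute 4, so 130 × 18 + 4 × 2 = 2348 labels have been skipped so far.
Adding those back, label number 2346393 + 2348 = 2348741 at 30 labels/s is 78291 s + 11 f = 21 h 44 min 51 s frame 11, i.e. 21:44:51;11.

21:44:51;11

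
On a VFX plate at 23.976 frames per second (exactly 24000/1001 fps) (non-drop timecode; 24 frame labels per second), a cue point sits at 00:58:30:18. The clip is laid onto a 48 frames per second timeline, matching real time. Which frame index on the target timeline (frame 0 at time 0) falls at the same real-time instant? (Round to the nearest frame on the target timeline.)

frame 168685

Source frame index: (0×3600 + 58×60 + 30) × 24 + 18 = 84258.
Real time: 84258 / (24000/1001) = 14057043/4000 s.
Target frame: (14057043/4000) × (48) = 42171129/250 ≈ 168684.516 → 168685.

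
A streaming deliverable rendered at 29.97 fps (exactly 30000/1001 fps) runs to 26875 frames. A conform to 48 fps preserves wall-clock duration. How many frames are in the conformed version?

43043 frames

Target frames = source frames × (target rate / source rate) = 26875 × (48)/(30000/1001) = 26875 × 1001/625 = 43043.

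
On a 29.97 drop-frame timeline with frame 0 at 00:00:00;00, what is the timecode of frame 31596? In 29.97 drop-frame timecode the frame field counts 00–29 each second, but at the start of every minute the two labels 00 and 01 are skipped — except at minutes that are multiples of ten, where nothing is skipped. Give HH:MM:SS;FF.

Each 10-minute DF block holds 10 × 60 × 30 − 9 × 2 = 17982 frames. 31596 ÷ 17982 → 1 full block, remainder 13614.
Within the partial block the first minute is 1800 frames and each further minute 1798, so 7 further minute boundaries passed. Total skipped labels = 18 × 1 + 2 × 7 = 32.
Non-drop label index = 31596 + 32 = 31628; at 30 labels/s that is 00:17:34:08, i.e. DF 00:17:34;08.

00:17:34;08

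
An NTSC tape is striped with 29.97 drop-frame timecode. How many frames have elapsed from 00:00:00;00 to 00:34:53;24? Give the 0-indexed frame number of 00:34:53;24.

As if non-drop at 30 labels/s: (0 × 3600 + 34 × 60 + 53) × 30 + 24 = 62814.
Minute boundaries passed: 34; those not divisible by 10: 34 − 3 = 31; dropped labels = 2 × 31 = 62.
Actual frame index = 62814 − 62 = 62752.

62752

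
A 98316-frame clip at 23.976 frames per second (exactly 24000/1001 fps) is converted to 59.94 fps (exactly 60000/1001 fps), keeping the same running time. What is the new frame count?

245790 frames

Frames at target rate = 98316 × (60000/1001) / (24000/1001) = 245790.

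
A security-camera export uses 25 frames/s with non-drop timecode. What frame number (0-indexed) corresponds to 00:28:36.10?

42910

Total seconds to the label: (0 × 3600 + 28 × 60 + 36) = 1716.
Frame index = 1716 × 25 + 10 = 42910.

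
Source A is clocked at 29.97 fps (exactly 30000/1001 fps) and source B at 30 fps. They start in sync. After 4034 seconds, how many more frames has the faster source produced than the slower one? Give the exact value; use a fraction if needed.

A emits 30000/1001 × 4034 = 121020000/1001 frames; B emits 30 × 4034 = 121020.
Difference = 121020/1001 frames (≈ 120.8991); B is ahead of A.

121020/1001 frames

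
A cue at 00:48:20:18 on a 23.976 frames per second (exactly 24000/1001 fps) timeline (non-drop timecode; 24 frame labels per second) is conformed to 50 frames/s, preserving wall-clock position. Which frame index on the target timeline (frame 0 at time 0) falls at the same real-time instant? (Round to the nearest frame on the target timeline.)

frame 145183

Source frame index: (0×3600 + 48×60 + 20) × 24 + 18 = 69618.
Real time: 69618 / (24000/1001) = 11614603/4000 s.
Target frame: (11614603/4000) × (50) = 11614603/80 ≈ 145182.538 → 145183.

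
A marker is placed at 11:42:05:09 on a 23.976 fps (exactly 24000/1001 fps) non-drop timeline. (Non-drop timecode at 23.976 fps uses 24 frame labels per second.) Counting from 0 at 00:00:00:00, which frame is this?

1011009

Total seconds to the label: (11 × 3600 + 42 × 60 + 5) = 42125.
Frame index = 42125 × 24 + 9 = 1011009.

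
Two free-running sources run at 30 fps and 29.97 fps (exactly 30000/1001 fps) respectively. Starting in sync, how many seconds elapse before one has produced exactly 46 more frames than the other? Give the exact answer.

23023/15 seconds

The gap grows by |30000/1001 − 30| = 30/1001 frames per second.
Time for a 46-frame gap: 46 ÷ (30/1001) = 23023/15 s.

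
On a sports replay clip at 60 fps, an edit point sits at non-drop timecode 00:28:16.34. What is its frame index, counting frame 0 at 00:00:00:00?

101794

Total seconds to the label: (0 × 3600 + 28 × 60 + 16) = 1696.
Frame index = 1696 × 60 + 34 = 101794.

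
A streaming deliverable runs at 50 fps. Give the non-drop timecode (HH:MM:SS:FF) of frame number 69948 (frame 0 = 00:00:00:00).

69948 ÷ 50 = 1398 full seconds, remainder 48 frames.
1398 s = 0 h 23 min 18 s.
Timecode: 00:23:18:48.

00:23:18:48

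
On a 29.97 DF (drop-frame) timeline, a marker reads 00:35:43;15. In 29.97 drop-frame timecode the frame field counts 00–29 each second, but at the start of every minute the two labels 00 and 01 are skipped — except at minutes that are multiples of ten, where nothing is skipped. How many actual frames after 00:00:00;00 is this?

Complete 10-minute blocks: 3, each 17982 frames → 53946.
Remaining 5 whole minutes in the current block: 1800 + 4 × 1798 = 8992 frames.
Within the current minute: 43 × 30 + 15 − 2 = 1303 (labels ;00/;01 skipped at this minute). Total = 53946 + 8992 + 1303 = 64241.

64241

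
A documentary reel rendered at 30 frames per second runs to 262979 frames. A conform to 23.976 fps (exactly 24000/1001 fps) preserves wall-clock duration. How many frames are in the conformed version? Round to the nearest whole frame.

Frames at target rate = 262979 × (24000/1001) / (30) = 210383200/1001 ≈ 210173.027.
Nearest whole frame: 210173.

210173 frames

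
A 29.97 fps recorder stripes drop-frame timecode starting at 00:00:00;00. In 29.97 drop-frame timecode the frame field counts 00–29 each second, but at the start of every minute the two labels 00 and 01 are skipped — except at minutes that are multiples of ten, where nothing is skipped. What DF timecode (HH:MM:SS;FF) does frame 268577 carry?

Each 10-minute DF block holds 10 × 60 × 30 − 9 × 2 = 17982 frames. 268577 ÷ 17982 → 14 full blocks, remainder 16829.
Within the partial block the first minute is 1800 frames and each further minute 1798, so 9 further minute boundaries passed. Total skipped labels = 18 × 14 + 2 × 9 = 270.
Non-drop label index = 268577 + 270 = 268847; at 30 labels/s that is 02:29:21:17, i.e. DF 02:29:21;17.

02:29:21;17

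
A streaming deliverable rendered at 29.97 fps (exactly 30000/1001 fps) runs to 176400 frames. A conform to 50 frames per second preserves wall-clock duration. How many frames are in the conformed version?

294294 frames

Target frames = source frames × (target rate / source rate) = 176400 × (50)/(30000/1001) = 176400 × 1001/600 = 294294.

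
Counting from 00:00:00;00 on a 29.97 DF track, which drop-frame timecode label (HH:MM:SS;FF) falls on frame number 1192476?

Ten DF minutes hold 17982 frames, so frame 1192476 lies in block 66 (frames 1186812–1204793) with 5664 frames into that block.
The block's first minute is 1800 frames and the rest 1798 each; 5664 frames reaches minute 3, so 66 × 18 + 3 × 2 = 1194 labels have been skipped so far.
Adding those back, label number 1192476 + 1194 = 1193670 at 30 labels/s is 39789 s + 0 f = 11 h 3 min 9 s frame 0, i.e. 11:03:09;00.

11:03:09;00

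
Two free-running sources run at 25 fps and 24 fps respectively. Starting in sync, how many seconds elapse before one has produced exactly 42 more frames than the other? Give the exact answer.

42 seconds

The gap grows by |24 − 25| = 1 frame per second.
Time for a 42-frame gap: 42 ÷ (1) = 42 s.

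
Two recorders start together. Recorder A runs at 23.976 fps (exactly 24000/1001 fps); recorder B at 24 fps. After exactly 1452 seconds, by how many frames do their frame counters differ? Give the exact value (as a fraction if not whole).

A emits 24000/1001 × 1452 = 3168000/91 frames; B emits 24 × 1452 = 34848.
Difference = 3168/91 frames (≈ 34.8132); B is ahead of A.

3168/91 frames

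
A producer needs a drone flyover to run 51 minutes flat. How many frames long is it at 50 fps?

153000 frames

51 min = 3060 s.
Frames = 3060 × 50 = 153000.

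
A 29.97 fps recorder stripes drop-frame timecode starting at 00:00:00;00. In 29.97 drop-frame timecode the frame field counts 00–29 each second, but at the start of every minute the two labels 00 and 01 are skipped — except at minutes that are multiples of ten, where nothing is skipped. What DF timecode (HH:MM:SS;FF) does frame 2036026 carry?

Ten DF minutes hold 17982 frames, so frame 2036026 lies in block 113 (frames 2031966–2049947) with 4060 frames into that block.
The block's first minute is 1800 frames and the rest 1798 each; 4060 frames reaches minute 2, so 113 × 18 + 2 × 2 = 2038 labels have been skipped so far.
Adding those back, label number 2036026 + 2038 = 2038064 at 30 labels/s is 67935 s + 14 f = 18 h 52 min 15 s frame 14, i.e. 18:52:15;14.

18:52:15;14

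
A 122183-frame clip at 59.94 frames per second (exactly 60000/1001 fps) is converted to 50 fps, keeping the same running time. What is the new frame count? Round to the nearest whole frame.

Frames at target rate = 122183 × (50) / (60000/1001) = 122305183/1200 ≈ 101920.986.
Nearest whole frame: 101921.

101921 frames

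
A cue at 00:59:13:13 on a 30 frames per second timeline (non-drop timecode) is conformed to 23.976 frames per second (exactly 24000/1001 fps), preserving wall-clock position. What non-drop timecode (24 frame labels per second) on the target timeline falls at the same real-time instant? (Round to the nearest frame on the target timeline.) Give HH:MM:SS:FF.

00:59:09:21

Source frame index: (0×3600 + 59×60 + 13) × 30 + 13 = 106603.
Real time: 106603 / (30) = 106603/30 s.
Target frame: (106603/30) × (24000/1001) = 12183200/143 ≈ 85197.203 → 85197.
At 24 labels/s: frame 85197 → 00:59:09:21.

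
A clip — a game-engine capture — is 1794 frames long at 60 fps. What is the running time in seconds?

Running time = 1794 / (60) = 29.9 s.

29.9 seconds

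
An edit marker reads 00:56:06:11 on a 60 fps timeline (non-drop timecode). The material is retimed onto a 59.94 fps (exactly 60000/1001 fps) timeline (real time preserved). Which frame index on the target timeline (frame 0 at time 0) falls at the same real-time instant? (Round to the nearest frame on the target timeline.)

Source frame index: (0×3600 + 56×60 + 6) × 60 + 11 = 201971.
Real time: 201971 / (60) = 201971/60 s.
Target frame: (201971/60) × (60000/1001) = 2623000/13 ≈ 201769.231 → 201769.

frame 201769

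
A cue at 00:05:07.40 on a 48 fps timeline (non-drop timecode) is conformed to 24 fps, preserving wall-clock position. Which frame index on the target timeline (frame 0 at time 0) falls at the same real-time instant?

Source frame index: (0×3600 + 5×60 + 7) × 48 + 40 = 14776.
Real time: 14776 / (48) = 1847/6 s.
Target frame: (1847/6) × (24) = 7388.

frame 7388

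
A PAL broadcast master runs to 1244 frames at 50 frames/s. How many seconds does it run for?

24.88 seconds

Running time = 1244 / (50) = 24.88 s.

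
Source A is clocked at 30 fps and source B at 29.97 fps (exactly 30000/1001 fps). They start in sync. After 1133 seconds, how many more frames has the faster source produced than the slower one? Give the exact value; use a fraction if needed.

A emits 30 × 1133 = 33990 frames; B emits 30000/1001 × 1133 = 3090000/91.
Difference = 3090/91 frames (≈ 33.9560); B is behind A.

3090/91 frames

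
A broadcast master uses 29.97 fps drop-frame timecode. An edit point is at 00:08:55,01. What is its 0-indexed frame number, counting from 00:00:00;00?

16035

Complete 10-minute blocks: 0, each 17982 frames → 0.
Remaining 8 whole minutes in the current block: 1800 + 7 × 1798 = 14386 frames.
Within the current minute: 55 × 30 + 1 − 2 = 1649 (labels ;00/;01 skipped at this minute). Total = 0 + 14386 + 1649 = 16035.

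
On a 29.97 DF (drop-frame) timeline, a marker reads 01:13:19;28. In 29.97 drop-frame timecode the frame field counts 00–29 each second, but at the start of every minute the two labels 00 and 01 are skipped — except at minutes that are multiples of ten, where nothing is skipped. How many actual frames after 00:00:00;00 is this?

Complete 10-minute blocks: 7, each 17982 frames → 125874.
Remaining 3 whole minutes in the current block: 1800 + 2 × 1798 = 5396 frames.
Within the current minute: 19 × 30 + 28 − 2 = 596 (labels ;00/;01 skipped at this minute). Total = 125874 + 5396 + 596 = 131866.

131866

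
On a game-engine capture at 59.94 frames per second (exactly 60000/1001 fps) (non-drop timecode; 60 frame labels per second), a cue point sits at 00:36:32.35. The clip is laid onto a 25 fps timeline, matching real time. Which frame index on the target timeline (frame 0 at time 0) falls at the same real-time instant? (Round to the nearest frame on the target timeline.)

Source frame index: (0×3600 + 36×60 + 32) × 60 + 35 = 131555.
Real time: 131555 / (60000/1001) = 26337311/12000 s.
Target frame: (26337311/12000) × (25) = 26337311/480 ≈ 54869.398 → 54869.

frame 54869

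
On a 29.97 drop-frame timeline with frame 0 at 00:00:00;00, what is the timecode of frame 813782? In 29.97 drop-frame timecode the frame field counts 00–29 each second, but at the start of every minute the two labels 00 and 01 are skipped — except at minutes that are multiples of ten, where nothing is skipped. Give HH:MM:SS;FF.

Ten DF minutes hold 17982 frames, so frame 813782 lies in block 45 (frames 809190–827171) with 4592 frames into that block.
The block's first minute is 1800 frames and the rest 1798 each; 4592 frames reaches minute 2, so 45 × 18 + 2 × 2 = 814 labels have been skipped so far.
Adding those back, label number 813782 + 814 = 814596 at 30 labels/s is 27153 s + 6 f = 7 h 32 min 33 s frame 6, i.e. 07:32:33;06.

07:32:33;06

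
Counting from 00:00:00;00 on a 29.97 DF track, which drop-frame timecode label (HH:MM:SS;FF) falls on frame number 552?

Each 10-minute DF block holds 10 × 60 × 30 − 9 × 2 = 17982 frames. 552 ÷ 17982 → 0 full blocks, remainder 552.
Within the partial block the first minute is 1800 frames and each further minute 1798, so 0 further minute boundaries passed. Total skipped labels = 18 × 0 + 2 × 0 = 0.
Non-drop label index = 552 + 0 = 552; at 30 labels/s that is 00:00:18:12, i.e. DF 00:00:18;12.

00:00:18;12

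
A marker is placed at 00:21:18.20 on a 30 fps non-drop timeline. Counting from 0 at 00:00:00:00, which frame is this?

Total seconds to the label: (0 × 3600 + 21 × 60 + 18) = 1278.
Frame index = 1278 × 30 + 20 = 38360.

frame 38360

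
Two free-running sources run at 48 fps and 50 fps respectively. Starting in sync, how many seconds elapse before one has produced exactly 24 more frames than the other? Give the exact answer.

The gap grows by |50 − 48| = 2 frames per second.
Time for a 24-frame gap: 24 ÷ (2) = 12 s.

12 seconds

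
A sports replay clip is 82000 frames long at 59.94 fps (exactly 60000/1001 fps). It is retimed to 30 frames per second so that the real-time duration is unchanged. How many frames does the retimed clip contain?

41041 frames

Target frames = source frames × (target rate / source rate) = 82000 × (30)/(60000/1001) = 82000 × 1001/2000 = 41041.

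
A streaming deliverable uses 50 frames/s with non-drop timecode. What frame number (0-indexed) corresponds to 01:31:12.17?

frame 273617

Total seconds to the label: (1 × 3600 + 31 × 60 + 12) = 5472.
Frame index = 5472 × 50 + 17 = 273617.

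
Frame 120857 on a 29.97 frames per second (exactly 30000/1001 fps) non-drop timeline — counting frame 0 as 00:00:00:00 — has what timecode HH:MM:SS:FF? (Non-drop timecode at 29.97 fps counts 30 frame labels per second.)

120857 ÷ 30 = 4028 full seconds, remainder 17 frames.
4028 s = 1 h 7 min 8 s.
Timecode: 01:07:08:17.

01:07:08:17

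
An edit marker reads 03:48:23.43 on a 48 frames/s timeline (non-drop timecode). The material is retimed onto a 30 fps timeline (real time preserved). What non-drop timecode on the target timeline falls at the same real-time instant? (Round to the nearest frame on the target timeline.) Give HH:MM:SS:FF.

Source frame index: (3×3600 + 48×60 + 23) × 48 + 43 = 657787.
Real time: 657787 / (48) = 657787/48 s.
Target frame: (657787/48) × (30) = 3288935/8 ≈ 411116.875 → 411117.
At 30 labels/s: frame 411117 → 03:48:23:27.

03:48:23:27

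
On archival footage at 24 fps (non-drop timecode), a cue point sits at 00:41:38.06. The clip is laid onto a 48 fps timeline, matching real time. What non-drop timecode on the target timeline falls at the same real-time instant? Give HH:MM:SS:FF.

00:41:38:12

Source frame index: (0×3600 + 41×60 + 38) × 24 + 6 = 59958.
Real time: 59958 / (24) = 9993/4 s.
Target frame: (9993/4) × (48) = 119916.
At 48 labels/s: frame 119916 → 00:41:38:12.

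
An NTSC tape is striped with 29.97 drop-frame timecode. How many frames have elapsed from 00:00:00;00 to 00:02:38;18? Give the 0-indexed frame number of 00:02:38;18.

As if non-drop at 30 labels/s: (0 × 3600 + 2 × 60 + 38) × 30 + 18 = 4758.
Minute boundaries passed: 2; those not divisible by 10: 2 − 0 = 2; dropped labels = 2 × 2 = 4.
Actual frame index = 4758 − 4 = 4754.

4754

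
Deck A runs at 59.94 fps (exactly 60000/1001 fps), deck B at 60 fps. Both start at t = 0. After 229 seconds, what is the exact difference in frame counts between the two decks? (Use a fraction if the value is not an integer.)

A emits 60000/1001 × 229 = 13740000/1001 frames; B emits 60 × 229 = 13740.
Difference = 13740/1001 frames (≈ 13.7263); B is ahead of A.

13740/1001 frames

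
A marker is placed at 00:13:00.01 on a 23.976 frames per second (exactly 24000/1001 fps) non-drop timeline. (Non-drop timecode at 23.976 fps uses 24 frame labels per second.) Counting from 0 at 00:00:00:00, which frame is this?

18721

Total seconds to the label: (0 × 3600 + 13 × 60 + 0) = 780.
Frame index = 780 × 24 + 1 = 18721.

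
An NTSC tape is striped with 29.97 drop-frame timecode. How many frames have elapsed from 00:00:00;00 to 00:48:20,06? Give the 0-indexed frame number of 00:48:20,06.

86918

Complete 10-minute blocks: 4, each 17982 frames → 71928.
Remaining 8 whole minutes in the current block: 1800 + 7 × 1798 = 14386 frames.
Within the current minute: 20 × 30 + 6 − 2 = 604 (labels ;00/;01 skipped at this minute). Total = 71928 + 14386 + 604 = 86918.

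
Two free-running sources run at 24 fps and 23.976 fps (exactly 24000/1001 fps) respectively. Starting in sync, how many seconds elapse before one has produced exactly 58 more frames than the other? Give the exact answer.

29029/12 seconds

The gap grows by |24000/1001 − 24| = 24/1001 frames per second.
Time for a 58-frame gap: 58 ÷ (24/1001) = 29029/12 s.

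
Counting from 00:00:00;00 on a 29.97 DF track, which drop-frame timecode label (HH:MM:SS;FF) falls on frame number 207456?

01:55:22;04

Each 10-minute DF block holds 10 × 60 × 30 − 9 × 2 = 17982 frames. 207456 ÷ 17982 → 11 full blocks, remainder 9654.
Within the partial block the first minute is 1800 frames and each further minute 1798, so 5 further minute boundaries passed. Total skipped labels = 18 × 11 + 2 × 5 = 208.
Non-drop label index = 207456 + 208 = 207664; at 30 labels/s that is 01:55:22:04, i.e. DF 01:55:22;04.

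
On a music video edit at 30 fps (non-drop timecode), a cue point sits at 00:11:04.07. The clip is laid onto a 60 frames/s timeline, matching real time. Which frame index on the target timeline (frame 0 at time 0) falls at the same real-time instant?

frame 39854

Source frame index: (0×3600 + 11×60 + 4) × 30 + 7 = 19927.
Real time: 19927 / (30) = 19927/30 s.
Target frame: (19927/30) × (60) = 39854.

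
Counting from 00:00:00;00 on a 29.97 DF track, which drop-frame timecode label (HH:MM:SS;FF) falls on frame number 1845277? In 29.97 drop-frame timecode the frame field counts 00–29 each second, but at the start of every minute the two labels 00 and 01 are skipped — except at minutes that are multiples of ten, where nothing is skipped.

17:06:10;25

Each 10-minute DF block holds 10 × 60 × 30 − 9 × 2 = 17982 frames. 1845277 ÷ 17982 → 102 full blocks, remainder 11113.
Within the partial block the first minute is 1800 frames and each further minute 1798, so 6 further minute boundaries passed. Total skipped labels = 18 × 102 + 2 × 6 = 1848.
Non-drop label index = 1845277 + 1848 = 1847125; at 30 labels/s that is 17:06:10:25, i.e. DF 17:06:10;25.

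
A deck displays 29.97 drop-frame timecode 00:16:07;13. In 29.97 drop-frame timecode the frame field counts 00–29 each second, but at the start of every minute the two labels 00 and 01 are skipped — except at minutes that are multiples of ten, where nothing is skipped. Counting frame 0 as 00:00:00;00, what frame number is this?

28993

As if non-drop at 30 labels/s: (0 × 3600 + 16 × 60 + 7) × 30 + 13 = 29023.
Minute boundaries passed: 16; those not divisible by 10: 16 − 1 = 15; dropped labels = 2 × 15 = 30.
Actual frame index = 29023 − 30 = 28993.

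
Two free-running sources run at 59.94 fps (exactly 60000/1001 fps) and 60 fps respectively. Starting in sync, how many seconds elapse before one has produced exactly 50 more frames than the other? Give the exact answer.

The gap grows by |60 − 60000/1001| = 60/1001 frames per second.
Time for a 50-frame gap: 50 ÷ (60/1001) = 5005/6 s.

5005/6 seconds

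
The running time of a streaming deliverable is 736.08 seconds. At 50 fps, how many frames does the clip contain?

36804 frames

Frames = 736.08 × 50 = 36804.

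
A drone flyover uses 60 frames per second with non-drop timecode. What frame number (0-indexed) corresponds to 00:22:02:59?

Total seconds to the label: (0 × 3600 + 22 × 60 + 2) = 1322.
Frame index = 1322 × 60 + 59 = 79379.

79379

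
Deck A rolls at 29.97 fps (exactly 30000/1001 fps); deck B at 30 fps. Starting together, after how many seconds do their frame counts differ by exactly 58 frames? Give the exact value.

The gap grows by |30 − 30000/1001| = 30/1001 frames per second.
Time for a 58-frame gap: 58 ÷ (30/1001) = 29029/15 s.

29029/15 seconds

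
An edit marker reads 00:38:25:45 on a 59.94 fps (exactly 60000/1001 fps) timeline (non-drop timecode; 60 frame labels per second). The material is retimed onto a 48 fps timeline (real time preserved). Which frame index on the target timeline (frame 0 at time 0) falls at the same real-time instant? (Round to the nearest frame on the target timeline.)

frame 110787

Source frame index: (0×3600 + 38×60 + 25) × 60 + 45 = 138345.
Real time: 138345 / (60000/1001) = 9232223/4000 s.
Target frame: (9232223/4000) × (48) = 27696669/250 ≈ 110786.676 → 110787.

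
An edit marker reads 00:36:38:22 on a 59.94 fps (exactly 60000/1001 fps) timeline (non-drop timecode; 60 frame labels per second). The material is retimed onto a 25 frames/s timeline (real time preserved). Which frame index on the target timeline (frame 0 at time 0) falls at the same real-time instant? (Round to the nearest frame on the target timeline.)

Source frame index: (0×3600 + 36×60 + 38) × 60 + 22 = 131902.
Real time: 131902 / (60000/1001) = 66016951/30000 s.
Target frame: (66016951/30000) × (25) = 66016951/1200 ≈ 55014.126 → 55014.

frame 55014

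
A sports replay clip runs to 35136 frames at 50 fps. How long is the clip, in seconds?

702.72 seconds

Running time = 35136 / (50) = 702.72 s.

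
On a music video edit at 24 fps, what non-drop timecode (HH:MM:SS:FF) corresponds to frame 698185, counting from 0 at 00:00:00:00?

698185 ÷ 24 = 29091 full seconds, remainder 1 frame.
29091 s = 8 h 4 min 51 s.
Timecode: 08:04:51:01.

08:04:51:01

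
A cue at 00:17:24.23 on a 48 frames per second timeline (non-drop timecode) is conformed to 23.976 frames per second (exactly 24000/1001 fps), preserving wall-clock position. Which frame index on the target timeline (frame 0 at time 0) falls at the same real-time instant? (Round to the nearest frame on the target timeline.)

Source frame index: (0×3600 + 17×60 + 24) × 48 + 23 = 50135.
Real time: 50135 / (48) = 50135/48 s.
Target frame: (50135/48) × (24000/1001) = 25067500/1001 ≈ 25042.458 → 25042.

frame 25042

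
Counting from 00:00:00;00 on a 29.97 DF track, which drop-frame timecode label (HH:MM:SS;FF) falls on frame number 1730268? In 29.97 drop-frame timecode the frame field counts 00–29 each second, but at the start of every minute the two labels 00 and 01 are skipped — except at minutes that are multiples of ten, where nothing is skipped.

16:02:13;10

Each 10-minute DF block holds 10 × 60 × 30 − 9 × 2 = 17982 frames. 1730268 ÷ 17982 → 96 full blocks, remainder 3996.
Within the partial block the first minute is 1800 frames and each further minute 1798, so 2 further minute boundaries passed. Total skipped labels = 18 × 96 + 2 × 2 = 1732.
Non-drop label index = 1730268 + 1732 = 1732000; at 30 labels/s that is 16:02:13:10, i.e. DF 16:02:13;10.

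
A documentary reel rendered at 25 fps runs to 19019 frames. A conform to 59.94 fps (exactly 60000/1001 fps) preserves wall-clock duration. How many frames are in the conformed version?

Target frames = source frames × (target rate / source rate) = 19019 × (60000/1001)/(25) = 19019 × 2400/1001 = 45600.

45600 frames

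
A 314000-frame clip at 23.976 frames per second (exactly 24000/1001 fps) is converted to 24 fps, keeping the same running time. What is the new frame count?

314314 frames

Target frames = source frames × (target rate / source rate) = 314000 × (24)/(24000/1001) = 314000 × 1001/1000 = 314314.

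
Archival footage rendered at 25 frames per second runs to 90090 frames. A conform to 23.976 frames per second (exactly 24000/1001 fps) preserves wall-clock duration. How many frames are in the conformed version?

86400 frames

Target frames = source frames × (target rate / source rate) = 90090 × (24000/1001)/(25) = 90090 × 960/1001 = 86400.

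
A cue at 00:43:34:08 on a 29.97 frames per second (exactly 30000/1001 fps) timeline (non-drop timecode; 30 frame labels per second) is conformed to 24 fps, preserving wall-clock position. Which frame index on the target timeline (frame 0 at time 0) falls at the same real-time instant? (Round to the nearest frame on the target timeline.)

frame 62805

Source frame index: (0×3600 + 43×60 + 34) × 30 + 8 = 78428.
Real time: 78428 / (30000/1001) = 19626607/7500 s.
Target frame: (19626607/7500) × (24) = 39253214/625 ≈ 62805.142 → 62805.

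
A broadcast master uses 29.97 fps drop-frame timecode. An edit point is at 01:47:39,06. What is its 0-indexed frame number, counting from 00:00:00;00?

193582

Complete 10-minute blocks: 10, each 17982 frames → 179820.
Remaining 7 whole minutes in the current block: 1800 + 6 × 1798 = 12588 frames.
Within the current minute: 39 × 30 + 6 − 2 = 1174 (labels ;00/;01 skipped at this minute). Total = 179820 + 12588 + 1174 = 193582.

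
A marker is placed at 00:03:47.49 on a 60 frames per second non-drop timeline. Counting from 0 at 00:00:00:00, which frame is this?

frame 13669

Total seconds to the label: (0 × 3600 + 3 × 60 + 47) = 227.
Frame index = 227 × 60 + 49 = 13669.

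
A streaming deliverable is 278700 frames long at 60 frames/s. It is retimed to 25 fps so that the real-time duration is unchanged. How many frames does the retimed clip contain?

Target frames = source frames × (target rate / source rate) = 278700 × (25)/(60) = 278700 × 5/12 = 116125.

116125 frames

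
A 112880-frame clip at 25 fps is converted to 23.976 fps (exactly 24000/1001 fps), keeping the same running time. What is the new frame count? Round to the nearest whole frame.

Frames at target rate = 112880 × (24000/1001) / (25) = 108364800/1001 ≈ 108256.543.
Nearest whole frame: 108257.

108257 frames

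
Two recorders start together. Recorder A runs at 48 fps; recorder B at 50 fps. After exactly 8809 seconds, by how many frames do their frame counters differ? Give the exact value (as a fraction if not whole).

A emits 48 × 8809 = 422832 frames; B emits 50 × 8809 = 440450.
Difference = 17618 frames; B is ahead of A.

17618 frames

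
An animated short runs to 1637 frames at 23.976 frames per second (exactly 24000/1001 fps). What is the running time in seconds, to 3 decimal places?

68.277 seconds

Running time = 1637 × 1001/24000 = 1638637/24000 s ≈ 68.277 s.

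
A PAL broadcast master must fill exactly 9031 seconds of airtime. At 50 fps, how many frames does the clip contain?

Frames = 9031 × 50 = 451550.

451550 frames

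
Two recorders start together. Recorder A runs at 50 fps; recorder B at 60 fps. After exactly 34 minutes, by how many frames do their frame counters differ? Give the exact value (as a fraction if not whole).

34 min = 2040 s.
A emits 50 × 2040 = 102000 frames; B emits 60 × 2040 = 122400.
Difference = 20400 frames; B is ahead of A.

20400 frames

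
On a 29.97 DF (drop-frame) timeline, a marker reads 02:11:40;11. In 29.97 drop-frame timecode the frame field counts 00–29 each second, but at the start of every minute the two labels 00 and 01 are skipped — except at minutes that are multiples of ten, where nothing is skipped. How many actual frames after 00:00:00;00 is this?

Complete 10-minute blocks: 13, each 17982 frames → 233766.
Remaining 1 whole minute in the current block: 1800 + 0 × 1798 = 1800 frames.
Within the current minute: 40 × 30 + 11 − 2 = 1209 (labels ;00/;01 skipped at this minute). Total = 233766 + 1800 + 1209 = 236775.

236775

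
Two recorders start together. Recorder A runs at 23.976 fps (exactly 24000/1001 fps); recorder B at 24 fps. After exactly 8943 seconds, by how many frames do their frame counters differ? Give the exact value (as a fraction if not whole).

19512/91 frames

A emits 24000/1001 × 8943 = 19512000/91 frames; B emits 24 × 8943 = 214632.
Difference = 19512/91 frames (≈ 214.4176); B is ahead of A.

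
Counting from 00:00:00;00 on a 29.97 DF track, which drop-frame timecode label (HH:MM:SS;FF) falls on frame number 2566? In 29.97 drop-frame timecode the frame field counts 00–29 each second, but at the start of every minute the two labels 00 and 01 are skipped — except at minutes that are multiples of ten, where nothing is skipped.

00:01:25;18

Ten DF minutes hold 17982 frames, so frame 2566 lies in block 0 (frames 0–17981) with 2566 frames into that block.
The block's first minute is 1800 frames and the rest 1798 each; 2566 frames reaches minute 1, so 0 × 18 + 1 × 2 = 2 labels have been skipped so far.
Adding those back, label number 2566 + 2 = 2568 at 30 labels/s is 85 s + 18 f = 0 h 1 min 25 s frame 18, i.e. 00:01:25;18.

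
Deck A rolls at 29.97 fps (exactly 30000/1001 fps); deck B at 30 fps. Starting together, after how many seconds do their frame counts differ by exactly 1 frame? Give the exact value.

The gap grows by |30 − 30000/1001| = 30/1001 frames per second.
Time for a 1-frame gap: 1 ÷ (30/1001) = 1001/30 s.

1001/30 seconds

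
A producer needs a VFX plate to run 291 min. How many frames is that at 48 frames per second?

291 min = 17460 s.
Frames = 17460 × 48 = 838080.

838080 frames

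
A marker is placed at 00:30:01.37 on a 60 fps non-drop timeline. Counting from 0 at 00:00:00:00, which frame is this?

Total seconds to the label: (0 × 3600 + 30 × 60 + 1) = 1801.
Frame index = 1801 × 60 + 37 = 108097.

frame 108097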